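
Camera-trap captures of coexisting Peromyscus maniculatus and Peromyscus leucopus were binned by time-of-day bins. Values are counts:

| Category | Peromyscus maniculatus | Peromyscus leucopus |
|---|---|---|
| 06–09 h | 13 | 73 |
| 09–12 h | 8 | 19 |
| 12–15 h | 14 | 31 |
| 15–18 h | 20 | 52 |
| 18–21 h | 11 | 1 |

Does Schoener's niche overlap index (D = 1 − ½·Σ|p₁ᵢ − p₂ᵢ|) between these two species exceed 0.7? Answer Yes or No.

Yes

Proportions for Peromyscus maniculatus (n=66): 13/66=0.1970, 8/66=0.1212, 14/66=0.2121, 20/66=0.3030, 11/66=0.1667
Proportions for Peromyscus leucopus (n=176): 73/176=0.4148, 19/176=0.1080, 31/176=0.1761, 52/176=0.2955, 1/176=0.0057
Σ|p₁ᵢ − p₂ᵢ| = 0.2178 + 0.0132 + 0.0360 + 0.0075 + 0.1610 = 0.4355
D = 1 − ½ × 0.4355 = 1 − 0.21775 = 0.78225
D = 0.78225 > 0.7 → Yes.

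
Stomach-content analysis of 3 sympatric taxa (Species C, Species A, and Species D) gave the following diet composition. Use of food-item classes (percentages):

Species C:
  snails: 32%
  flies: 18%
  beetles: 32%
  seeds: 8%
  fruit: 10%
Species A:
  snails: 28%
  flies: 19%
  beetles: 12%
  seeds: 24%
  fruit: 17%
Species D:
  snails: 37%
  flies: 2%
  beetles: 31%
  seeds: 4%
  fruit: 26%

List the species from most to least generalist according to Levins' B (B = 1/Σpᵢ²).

Convert percentages to proportions (divide by 100).
Σp_Cᵢ² = 0.32² + 0.18² + 0.32² + 0.08² + 0.10² = 0.1024 + 0.0324 + 0.1024 + 0.0064 + 0.0100 = 0.2536
B_C = 1 / 0.2536 = 3.9432
Σp_Aᵢ² = 0.28² + 0.19² + 0.12² + 0.24² + 0.17² = 0.0784 + 0.0361 + 0.0144 + 0.0576 + 0.0289 = 0.2154
B_A = 1 / 0.2154 = 4.6425
Σp_Dᵢ² = 0.37² + 0.02² + 0.31² + 0.04² + 0.26² = 0.1369 + 0.0004 + 0.0961 + 0.0016 + 0.0676 = 0.3026
B_D = 1 / 0.3026 = 3.3047
Ranking by B (broadest → narrowest): Species A (4.64) > Species C (3.94) > Species D (3.30)

Species A > Species C > Species D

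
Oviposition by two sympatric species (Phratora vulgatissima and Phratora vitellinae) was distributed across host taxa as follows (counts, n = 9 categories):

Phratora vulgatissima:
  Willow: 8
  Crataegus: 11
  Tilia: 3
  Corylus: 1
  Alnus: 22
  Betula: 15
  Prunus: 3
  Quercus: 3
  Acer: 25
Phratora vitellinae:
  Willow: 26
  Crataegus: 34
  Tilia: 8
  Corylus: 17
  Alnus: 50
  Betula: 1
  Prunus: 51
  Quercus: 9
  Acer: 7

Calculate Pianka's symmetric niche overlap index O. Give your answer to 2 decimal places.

Proportions for Phratora vulgatissima (n=91): 8/91=0.0879, 11/91=0.1209, 3/91=0.0330, 1/91=0.0110, 22/91=0.2418, 15/91=0.1648, 3/91=0.0330, 3/91=0.0330, 25/91=0.2747
Proportions for Phratora vitellinae (n=203): 26/203=0.1281, 34/203=0.1675, 8/203=0.0394, 17/203=0.0837, 50/203=0.2463, 1/203=0.0049, 51/203=0.2512, 9/203=0.0443, 7/203=0.0345
Σ p₁ᵢp₂ᵢ = 0.011260 + 0.020251 + 0.001300 + 0.000921 + 0.059555 + 0.000808 + 0.008290 + 0.001462 + 0.009477 = 0.113324
Σp_1ᵢ² = 0.0879² + 0.1209² + 0.0330² + 0.0110² + 0.2418² + 0.1648² + 0.0330² + 0.0330² + 0.2747² = 0.007726 + 0.014617 + 0.001089 + 0.000121 + 0.058467 + 0.027159 + 0.001089 + 0.001089 + 0.075460 = 0.186817
Σp_2ᵢ² = 0.1281² + 0.1675² + 0.0394² + 0.0837² + 0.2463² + 0.0049² + 0.2512² + 0.0443² + 0.0345² = 0.016410 + 0.028056 + 0.001552 + 0.007006 + 0.060664 + 0.000024 + 0.063101 + 0.001962 + 0.001190 = 0.179965
O = 0.113324 / √(0.186817 × 0.179965) = 0.113324 / 0.1833590 = 0.6180

0.62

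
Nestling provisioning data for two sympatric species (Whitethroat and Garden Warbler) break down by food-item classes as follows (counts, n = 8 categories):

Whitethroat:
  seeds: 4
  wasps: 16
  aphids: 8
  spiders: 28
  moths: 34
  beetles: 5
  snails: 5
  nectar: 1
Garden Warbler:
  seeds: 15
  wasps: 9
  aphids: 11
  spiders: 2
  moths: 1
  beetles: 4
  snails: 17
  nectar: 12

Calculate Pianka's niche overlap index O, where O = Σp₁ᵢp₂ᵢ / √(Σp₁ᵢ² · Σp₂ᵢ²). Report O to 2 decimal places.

Proportions for Whitethroat (n=101): 4/101=0.0396, 16/101=0.1584, 8/101=0.0792, 28/101=0.2772, 34/101=0.3366, 5/101=0.0495, 5/101=0.0495, 1/101=0.0099
Proportions for Garden Warbler (n=71): 15/71=0.2113, 9/71=0.1268, 11/71=0.1549, 2/71=0.0282, 1/71=0.0141, 4/71=0.0563, 17/71=0.2394, 12/71=0.1690
Σ p₁ᵢp₂ᵢ = 0.008367 + 0.020085 + 0.012268 + 0.007817 + 0.004746 + 0.002787 + 0.011850 + 0.001673 = 0.069593
Σp_1ᵢ² = 0.0396² + 0.1584² + 0.0792² + 0.2772² + 0.3366² + 0.0495² + 0.0495² + 0.0099² = 0.001568 + 0.025091 + 0.006273 + 0.076840 + 0.113300 + 0.002450 + 0.002450 + 0.000098 = 0.228070
Σp_2ᵢ² = 0.2113² + 0.1268² + 0.1549² + 0.0282² + 0.0141² + 0.0563² + 0.2394² + 0.1690² = 0.044648 + 0.016078 + 0.023994 + 0.000795 + 0.000199 + 0.003170 + 0.057312 + 0.028561 = 0.174757
O = 0.069593 / √(0.228070 × 0.174757) = 0.069593 / 0.1996418 = 0.3486

0.35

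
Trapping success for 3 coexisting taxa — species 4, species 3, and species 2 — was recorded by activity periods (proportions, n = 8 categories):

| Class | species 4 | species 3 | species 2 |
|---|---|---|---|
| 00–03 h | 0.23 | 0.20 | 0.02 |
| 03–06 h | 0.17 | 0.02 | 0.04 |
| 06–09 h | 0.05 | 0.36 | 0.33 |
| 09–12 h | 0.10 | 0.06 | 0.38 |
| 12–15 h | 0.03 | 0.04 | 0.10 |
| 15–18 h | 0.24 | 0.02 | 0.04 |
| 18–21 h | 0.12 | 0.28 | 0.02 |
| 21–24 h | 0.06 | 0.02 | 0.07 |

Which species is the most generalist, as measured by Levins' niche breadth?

Σp_4ᵢ² = 0.23² + 0.17² + 0.05² + 0.10² + 0.03² + 0.24² + 0.12² + 0.06² = 0.0529 + 0.0289 + 0.0025 + 0.0100 + 0.0009 + 0.0576 + 0.0144 + 0.0036 = 0.1708
B_4 = 1 / 0.1708 = 5.8548
Σp_3ᵢ² = 0.20² + 0.02² + 0.36² + 0.06² + 0.04² + 0.02² + 0.28² + 0.02² = 0.0400 + 0.0004 + 0.1296 + 0.0036 + 0.0016 + 0.0004 + 0.0784 + 0.0004 = 0.2544
B_3 = 1 / 0.2544 = 3.9308
Σp_2ᵢ² = 0.02² + 0.04² + 0.33² + 0.38² + 0.10² + 0.04² + 0.02² + 0.07² = 0.0004 + 0.0016 + 0.1089 + 0.1444 + 0.0100 + 0.0016 + 0.0004 + 0.0049 = 0.2722
B_2 = 1 / 0.2722 = 3.6738
Highest B → broadest niche (most generalist): species 4 (B = 5.85).

species 4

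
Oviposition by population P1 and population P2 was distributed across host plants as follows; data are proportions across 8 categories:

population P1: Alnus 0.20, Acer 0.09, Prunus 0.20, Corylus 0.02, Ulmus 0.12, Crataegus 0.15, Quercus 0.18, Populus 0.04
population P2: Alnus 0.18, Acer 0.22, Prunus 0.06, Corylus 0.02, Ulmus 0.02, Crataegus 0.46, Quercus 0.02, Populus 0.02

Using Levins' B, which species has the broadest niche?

population P1

Σp_P1ᵢ² = 0.20² + 0.09² + 0.20² + 0.02² + 0.12² + 0.15² + 0.18² + 0.04² = 0.0400 + 0.0081 + 0.0400 + 0.0004 + 0.0144 + 0.0225 + 0.0324 + 0.0016 = 0.1594
B_P1 = 1 / 0.1594 = 6.2735
Σp_P2ᵢ² = 0.18² + 0.22² + 0.06² + 0.02² + 0.02² + 0.46² + 0.02² + 0.02² = 0.0324 + 0.0484 + 0.0036 + 0.0004 + 0.0004 + 0.2116 + 0.0004 + 0.0004 = 0.2976
B_P2 = 1 / 0.2976 = 3.3602
Highest B → broadest niche (most generalist): population P1 (B = 6.27).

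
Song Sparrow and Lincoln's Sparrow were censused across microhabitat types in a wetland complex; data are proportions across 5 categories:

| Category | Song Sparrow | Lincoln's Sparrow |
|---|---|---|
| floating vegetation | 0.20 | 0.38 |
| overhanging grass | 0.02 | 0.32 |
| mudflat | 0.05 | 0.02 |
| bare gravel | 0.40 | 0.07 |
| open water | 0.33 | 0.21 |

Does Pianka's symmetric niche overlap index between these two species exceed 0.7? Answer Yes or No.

Σ p₁ᵢp₂ᵢ = 0.0760 + 0.0064 + 0.0010 + 0.0280 + 0.0693 = 0.1807
Σp_1ᵢ² = 0.20² + 0.02² + 0.05² + 0.40² + 0.33² = 0.0400 + 0.0004 + 0.0025 + 0.1600 + 0.1089 = 0.3118
Σp_2ᵢ² = 0.38² + 0.32² + 0.02² + 0.07² + 0.21² = 0.1444 + 0.1024 + 0.0004 + 0.0049 + 0.0441 = 0.2962
O = 0.1807 / √(0.3118 × 0.2962) = 0.1807 / 0.30390 = 0.5946
O = 0.5946 < 0.7 → No.

No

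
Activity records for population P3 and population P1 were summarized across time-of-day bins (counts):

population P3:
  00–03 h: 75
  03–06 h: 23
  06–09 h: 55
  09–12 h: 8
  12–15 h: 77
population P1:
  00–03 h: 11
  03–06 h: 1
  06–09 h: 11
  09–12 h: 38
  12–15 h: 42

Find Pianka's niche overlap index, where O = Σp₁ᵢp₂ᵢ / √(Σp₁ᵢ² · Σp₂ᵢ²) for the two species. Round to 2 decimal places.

0.69

Proportions for population P3 (n=238): 75/238=0.3151, 23/238=0.0966, 55/238=0.2311, 8/238=0.0336, 77/238=0.3235
Proportions for population P1 (n=103): 11/103=0.1068, 1/103=0.0097, 11/103=0.1068, 38/103=0.3689, 42/103=0.4078
Σ p₁ᵢp₂ᵢ = 0.033653 + 0.000937 + 0.024681 + 0.012395 + 0.131923 = 0.203589
Σp_1ᵢ² = 0.3151² + 0.0966² + 0.2311² + 0.0336² + 0.3235² = 0.099288 + 0.009332 + 0.053407 + 0.001129 + 0.104652 = 0.267808
Σp_2ᵢ² = 0.1068² + 0.0097² + 0.1068² + 0.3689² + 0.4078² = 0.011406 + 0.000094 + 0.011406 + 0.136087 + 0.166301 = 0.325294
O = 0.203589 / √(0.267808 × 0.325294) = 0.203589 / 0.2951548 = 0.6898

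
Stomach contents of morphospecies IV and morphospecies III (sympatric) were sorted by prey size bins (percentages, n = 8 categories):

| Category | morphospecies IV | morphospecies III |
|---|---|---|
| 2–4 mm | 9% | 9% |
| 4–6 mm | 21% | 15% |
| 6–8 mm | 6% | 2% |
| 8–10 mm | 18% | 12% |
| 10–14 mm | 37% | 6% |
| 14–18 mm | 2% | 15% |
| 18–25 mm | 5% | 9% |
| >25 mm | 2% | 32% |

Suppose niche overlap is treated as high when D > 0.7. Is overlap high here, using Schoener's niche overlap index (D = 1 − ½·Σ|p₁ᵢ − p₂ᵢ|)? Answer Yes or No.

No

Convert percentages to proportions (divide by 100).
Σ|p₁ᵢ − p₂ᵢ| = 0.00 + 0.06 + 0.04 + 0.06 + 0.31 + 0.13 + 0.04 + 0.30 = 0.94
D = 1 − ½ × 0.94 = 1 − 0.470 = 0.5300
D = 0.5300 < 0.7 → No.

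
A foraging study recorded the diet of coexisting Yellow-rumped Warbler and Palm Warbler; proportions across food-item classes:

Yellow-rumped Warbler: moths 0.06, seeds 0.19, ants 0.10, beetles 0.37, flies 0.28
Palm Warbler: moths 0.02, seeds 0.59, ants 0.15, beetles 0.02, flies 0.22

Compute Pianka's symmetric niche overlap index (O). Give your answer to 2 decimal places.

Σ p₁ᵢp₂ᵢ = 0.0012 + 0.1121 + 0.0150 + 0.0074 + 0.0616 = 0.1973
Σp_1ᵢ² = 0.06² + 0.19² + 0.10² + 0.37² + 0.28² = 0.0036 + 0.0361 + 0.0100 + 0.1369 + 0.0784 = 0.2650
Σp_2ᵢ² = 0.02² + 0.59² + 0.15² + 0.02² + 0.22² = 0.0004 + 0.3481 + 0.0225 + 0.0004 + 0.0484 = 0.4198
O = 0.1973 / √(0.2650 × 0.4198) = 0.1973 / 0.33354 = 0.5915

0.59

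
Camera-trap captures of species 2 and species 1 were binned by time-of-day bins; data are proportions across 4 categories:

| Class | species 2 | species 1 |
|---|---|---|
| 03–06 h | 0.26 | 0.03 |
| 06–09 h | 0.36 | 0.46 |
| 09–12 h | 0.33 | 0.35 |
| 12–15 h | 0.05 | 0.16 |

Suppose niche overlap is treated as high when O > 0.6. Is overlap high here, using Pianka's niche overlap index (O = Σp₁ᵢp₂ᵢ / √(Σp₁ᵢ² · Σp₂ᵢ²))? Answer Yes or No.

Σ p₁ᵢp₂ᵢ = 0.0078 + 0.1656 + 0.1155 + 0.0080 = 0.2969
Σp_1ᵢ² = 0.26² + 0.36² + 0.33² + 0.05² = 0.0676 + 0.1296 + 0.1089 + 0.0025 = 0.3086
Σp_2ᵢ² = 0.03² + 0.46² + 0.35² + 0.16² = 0.0009 + 0.2116 + 0.1225 + 0.0256 = 0.3606
O = 0.2969 / √(0.3086 × 0.3606) = 0.2969 / 0.33359 = 0.8900
O = 0.8900 > 0.6 → Yes.

Yes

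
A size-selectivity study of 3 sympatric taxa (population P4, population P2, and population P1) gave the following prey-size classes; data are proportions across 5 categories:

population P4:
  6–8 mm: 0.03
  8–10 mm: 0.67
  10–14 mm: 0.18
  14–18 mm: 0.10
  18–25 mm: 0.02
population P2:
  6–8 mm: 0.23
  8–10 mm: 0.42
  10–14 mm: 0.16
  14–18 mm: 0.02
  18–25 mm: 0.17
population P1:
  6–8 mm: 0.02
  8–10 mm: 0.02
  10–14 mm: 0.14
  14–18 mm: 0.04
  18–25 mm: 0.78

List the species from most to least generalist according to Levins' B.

Σp_P4ᵢ² = 0.03² + 0.67² + 0.18² + 0.10² + 0.02² = 0.0009 + 0.4489 + 0.0324 + 0.0100 + 0.0004 = 0.4926
B_P4 = 1 / 0.4926 = 2.0300
Σp_P2ᵢ² = 0.23² + 0.42² + 0.16² + 0.02² + 0.17² = 0.0529 + 0.1764 + 0.0256 + 0.0004 + 0.0289 = 0.2842
B_P2 = 1 / 0.2842 = 3.5186
Σp_P1ᵢ² = 0.02² + 0.02² + 0.14² + 0.04² + 0.78² = 0.0004 + 0.0004 + 0.0196 + 0.0016 + 0.6084 = 0.6304
B_P1 = 1 / 0.6304 = 1.5863
Ranking by B (broadest → narrowest): population P2 (3.52) > population P4 (2.03) > population P1 (1.59)

population P2 > population P4 > population P1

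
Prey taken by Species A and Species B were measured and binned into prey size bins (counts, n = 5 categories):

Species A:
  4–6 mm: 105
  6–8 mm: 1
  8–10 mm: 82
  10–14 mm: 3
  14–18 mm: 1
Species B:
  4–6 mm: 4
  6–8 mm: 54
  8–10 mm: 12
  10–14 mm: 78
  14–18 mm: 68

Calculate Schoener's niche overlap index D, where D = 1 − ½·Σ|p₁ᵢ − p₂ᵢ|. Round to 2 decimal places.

Proportions for Species A (n=192): 105/192=0.5469, 1/192=0.0052, 82/192=0.4271, 3/192=0.0156, 1/192=0.0052
Proportions for Species B (n=216): 4/216=0.0185, 54/216=0.2500, 12/216=0.0556, 78/216=0.3611, 68/216=0.3148
Σ|p₁ᵢ − p₂ᵢ| = 0.5284 + 0.2448 + 0.3715 + 0.3455 + 0.3096 = 1.7998
D = 1 − ½ × 1.7998 = 1 − 0.89990 = 0.10010

0.10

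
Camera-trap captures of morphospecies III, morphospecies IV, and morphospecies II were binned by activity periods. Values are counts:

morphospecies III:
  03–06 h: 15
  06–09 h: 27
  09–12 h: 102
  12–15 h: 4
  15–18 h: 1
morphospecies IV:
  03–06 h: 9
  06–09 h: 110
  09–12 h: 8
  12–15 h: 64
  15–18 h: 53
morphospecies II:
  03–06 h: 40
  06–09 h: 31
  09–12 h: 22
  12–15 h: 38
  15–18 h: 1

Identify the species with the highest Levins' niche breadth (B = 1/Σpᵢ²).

morphospecies II

Proportions for morphospecies III (n=149): 15/149=0.1007, 27/149=0.1812, 102/149=0.6846, 4/149=0.0268, 1/149=0.0067
Proportions for morphospecies IV (n=244): 9/244=0.0369, 110/244=0.4508, 8/244=0.0328, 64/244=0.2623, 53/244=0.2172
Proportions for morphospecies II (n=132): 40/132=0.3030, 31/132=0.2348, 22/132=0.1667, 38/132=0.2879, 1/132=0.0076
Σp_IIIᵢ² = 0.1007² + 0.1812² + 0.6846² + 0.0268² + 0.0067² = 0.010140 + 0.032833 + 0.468677 + 0.000718 + 0.000045 = 0.512413
B_III = 1 / 0.512413 = 1.9516
Σp_IVᵢ² = 0.0369² + 0.4508² + 0.0328² + 0.2623² + 0.2172² = 0.001362 + 0.203221 + 0.001076 + 0.068801 + 0.047176 = 0.321636
B_IV = 1 / 0.321636 = 3.1091
Σp_IIᵢ² = 0.3030² + 0.2348² + 0.1667² + 0.2879² + 0.0076² = 0.091809 + 0.055131 + 0.027789 + 0.082886 + 0.000058 = 0.257673
B_II = 1 / 0.257673 = 3.8809
Highest B → broadest niche (most generalist): morphospecies II (B = 3.88).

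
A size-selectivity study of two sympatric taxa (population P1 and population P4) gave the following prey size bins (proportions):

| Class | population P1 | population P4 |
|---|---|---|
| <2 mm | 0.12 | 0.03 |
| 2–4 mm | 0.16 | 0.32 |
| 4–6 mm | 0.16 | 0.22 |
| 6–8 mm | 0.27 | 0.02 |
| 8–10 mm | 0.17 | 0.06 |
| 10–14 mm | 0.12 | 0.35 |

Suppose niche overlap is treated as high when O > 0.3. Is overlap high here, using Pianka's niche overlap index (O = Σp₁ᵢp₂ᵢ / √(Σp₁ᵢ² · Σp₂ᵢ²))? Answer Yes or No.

Yes

Σ p₁ᵢp₂ᵢ = 0.0036 + 0.0512 + 0.0352 + 0.0054 + 0.0102 + 0.0420 = 0.1476
Σp_1ᵢ² = 0.12² + 0.16² + 0.16² + 0.27² + 0.17² + 0.12² = 0.0144 + 0.0256 + 0.0256 + 0.0729 + 0.0289 + 0.0144 = 0.1818
Σp_2ᵢ² = 0.03² + 0.32² + 0.22² + 0.02² + 0.06² + 0.35² = 0.0009 + 0.1024 + 0.0484 + 0.0004 + 0.0036 + 0.1225 = 0.2782
O = 0.1476 / √(0.1818 × 0.2782) = 0.1476 / 0.22489 = 0.6563
O = 0.6563 > 0.3 → Yes.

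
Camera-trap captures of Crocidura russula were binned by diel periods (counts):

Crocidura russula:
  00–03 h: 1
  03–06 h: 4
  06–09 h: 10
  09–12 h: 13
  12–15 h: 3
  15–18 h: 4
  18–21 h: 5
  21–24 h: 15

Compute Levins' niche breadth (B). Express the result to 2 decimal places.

5.39

Proportions for Crocidura russula (n=55): 1/55=0.0182, 4/55=0.0727, 10/55=0.1818, 13/55=0.2364, 3/55=0.0545, 4/55=0.0727, 5/55=0.0909, 15/55=0.2727
Σpᵢ² = 0.0182² + 0.0727² + 0.1818² + 0.2364² + 0.0545² + 0.0727² + 0.0909² + 0.2727² = 0.000331 + 0.005285 + 0.033051 + 0.055885 + 0.002970 + 0.005285 + 0.008263 + 0.074365 = 0.185435
B = 1 / 0.185435 = 5.3927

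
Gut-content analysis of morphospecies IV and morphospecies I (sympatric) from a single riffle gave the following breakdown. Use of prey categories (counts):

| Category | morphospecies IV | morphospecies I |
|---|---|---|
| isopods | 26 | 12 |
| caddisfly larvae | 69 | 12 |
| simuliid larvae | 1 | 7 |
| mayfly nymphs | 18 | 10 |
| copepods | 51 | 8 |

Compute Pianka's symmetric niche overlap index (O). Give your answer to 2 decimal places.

Proportions for morphospecies IV (n=165): 26/165=0.1576, 69/165=0.4182, 1/165=0.0061, 18/165=0.1091, 51/165=0.3091
Proportions for morphospecies I (n=49): 12/49=0.2449, 12/49=0.2449, 7/49=0.1429, 10/49=0.2041, 8/49=0.1633
Σ p₁ᵢp₂ᵢ = 0.038596 + 0.102417 + 0.000872 + 0.022267 + 0.050476 = 0.214628
Σp_1ᵢ² = 0.1576² + 0.4182² + 0.0061² + 0.1091² + 0.3091² = 0.024838 + 0.174891 + 0.000037 + 0.011903 + 0.095543 = 0.307212
Σp_2ᵢ² = 0.2449² + 0.2449² + 0.1429² + 0.2041² + 0.1633² = 0.059976 + 0.059976 + 0.020420 + 0.041657 + 0.026667 = 0.208696
O = 0.214628 / √(0.307212 × 0.208696) = 0.214628 / 0.2532073 = 0.8476

0.85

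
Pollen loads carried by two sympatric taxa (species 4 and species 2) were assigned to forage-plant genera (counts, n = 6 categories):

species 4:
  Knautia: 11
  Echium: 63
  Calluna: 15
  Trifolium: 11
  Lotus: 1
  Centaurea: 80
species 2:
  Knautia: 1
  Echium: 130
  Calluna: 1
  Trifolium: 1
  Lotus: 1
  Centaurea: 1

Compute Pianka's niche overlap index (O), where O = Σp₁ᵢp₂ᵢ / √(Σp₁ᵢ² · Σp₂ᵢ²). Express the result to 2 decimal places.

Proportions for species 4 (n=181): 11/181=0.0608, 63/181=0.3481, 15/181=0.0829, 11/181=0.0608, 1/181=0.0055, 80/181=0.4420
Proportions for species 2 (n=135): 1/135=0.0074, 130/135=0.9630, 1/135=0.0074, 1/135=0.0074, 1/135=0.0074, 1/135=0.0074
Σ p₁ᵢp₂ᵢ = 0.000450 + 0.335220 + 0.000613 + 0.000450 + 0.000041 + 0.003271 = 0.340045
Σp_1ᵢ² = 0.0608² + 0.3481² + 0.0829² + 0.0608² + 0.0055² + 0.4420² = 0.003697 + 0.121174 + 0.006872 + 0.003697 + 0.000030 + 0.195364 = 0.330834
Σp_2ᵢ² = 0.0074² + 0.9630² + 0.0074² + 0.0074² + 0.0074² + 0.0074² = 0.000055 + 0.927369 + 0.000055 + 0.000055 + 0.000055 + 0.000055 = 0.927644
O = 0.340045 / √(0.330834 × 0.927644) = 0.340045 / 0.5539821 = 0.6138

0.61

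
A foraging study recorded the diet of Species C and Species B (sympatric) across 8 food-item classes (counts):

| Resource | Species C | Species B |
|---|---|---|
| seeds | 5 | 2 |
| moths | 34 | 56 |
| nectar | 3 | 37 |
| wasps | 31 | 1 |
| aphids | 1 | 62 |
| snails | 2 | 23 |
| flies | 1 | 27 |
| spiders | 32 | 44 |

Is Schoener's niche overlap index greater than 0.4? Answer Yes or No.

Proportions for Species C (n=109): 5/109=0.0459, 34/109=0.3119, 3/109=0.0275, 31/109=0.2844, 1/109=0.0092, 2/109=0.0183, 1/109=0.0092, 32/109=0.2936
Proportions for Species B (n=252): 2/252=0.0079, 56/252=0.2222, 37/252=0.1468, 1/252=0.0040, 62/252=0.2460, 23/252=0.0913, 27/252=0.1071, 44/252=0.1746
Σ|p₁ᵢ − p₂ᵢ| = 0.0380 + 0.0897 + 0.1193 + 0.2804 + 0.2368 + 0.0730 + 0.0979 + 0.1190 = 1.0541
D = 1 − ½ × 1.0541 = 1 − 0.52705 = 0.47295
D = 0.47295 > 0.4 → Yes.

Yes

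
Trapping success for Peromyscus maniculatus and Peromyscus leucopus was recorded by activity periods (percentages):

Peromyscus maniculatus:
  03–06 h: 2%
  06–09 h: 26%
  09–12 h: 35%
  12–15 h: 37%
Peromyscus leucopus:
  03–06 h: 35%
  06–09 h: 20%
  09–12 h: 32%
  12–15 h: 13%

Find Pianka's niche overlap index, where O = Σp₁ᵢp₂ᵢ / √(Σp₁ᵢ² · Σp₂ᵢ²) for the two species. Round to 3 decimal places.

Convert percentages to proportions (divide by 100).
Σ p₁ᵢp₂ᵢ = 0.0070 + 0.0520 + 0.1120 + 0.0481 = 0.2191
Σp_1ᵢ² = 0.02² + 0.26² + 0.35² + 0.37² = 0.0004 + 0.0676 + 0.1225 + 0.1369 = 0.3274
Σp_2ᵢ² = 0.35² + 0.20² + 0.32² + 0.13² = 0.1225 + 0.0400 + 0.1024 + 0.0169 = 0.2818
O = 0.2191 / √(0.3274 × 0.2818) = 0.2191 / 0.303745 = 0.72133

0.721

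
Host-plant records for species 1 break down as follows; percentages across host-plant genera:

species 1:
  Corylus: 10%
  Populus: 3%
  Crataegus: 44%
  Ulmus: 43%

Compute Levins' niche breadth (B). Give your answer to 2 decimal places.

Convert percentages to proportions (divide by 100).
Σpᵢ² = 0.10² + 0.03² + 0.44² + 0.43² = 0.0100 + 0.0009 + 0.1936 + 0.1849 = 0.3894
B = 1 / 0.3894 = 2.5681

2.57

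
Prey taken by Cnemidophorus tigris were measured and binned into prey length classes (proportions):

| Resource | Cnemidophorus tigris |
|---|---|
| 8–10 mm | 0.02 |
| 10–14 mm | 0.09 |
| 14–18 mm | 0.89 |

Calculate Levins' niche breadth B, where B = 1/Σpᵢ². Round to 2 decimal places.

1.25

Σpᵢ² = 0.02² + 0.09² + 0.89² = 0.0004 + 0.0081 + 0.7921 = 0.8006
B = 1 / 0.8006 = 1.2491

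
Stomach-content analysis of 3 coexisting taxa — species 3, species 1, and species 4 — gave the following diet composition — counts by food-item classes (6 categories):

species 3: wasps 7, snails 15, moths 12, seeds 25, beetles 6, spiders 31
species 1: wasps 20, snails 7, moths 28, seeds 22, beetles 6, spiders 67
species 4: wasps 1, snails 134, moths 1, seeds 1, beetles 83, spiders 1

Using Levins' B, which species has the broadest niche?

Proportions for species 3 (n=96): 7/96=0.0729, 15/96=0.1563, 12/96=0.1250, 25/96=0.2604, 6/96=0.0625, 31/96=0.3229
Proportions for species 1 (n=150): 20/150=0.1333, 7/150=0.0467, 28/150=0.1867, 22/150=0.1467, 6/150=0.0400, 67/150=0.4467
Proportions for species 4 (n=221): 1/221=0.0045, 134/221=0.6063, 1/221=0.0045, 1/221=0.0045, 83/221=0.3756, 1/221=0.0045
Σp_3ᵢ² = 0.0729² + 0.1563² + 0.1250² + 0.2604² + 0.0625² + 0.3229² = 0.005314 + 0.024430 + 0.015625 + 0.067808 + 0.003906 + 0.104264 = 0.221347
B_3 = 1 / 0.221347 = 4.5178
Σp_1ᵢ² = 0.1333² + 0.0467² + 0.1867² + 0.1467² + 0.0400² + 0.4467² = 0.017769 + 0.002181 + 0.034857 + 0.021521 + 0.001600 + 0.199541 = 0.277469
B_1 = 1 / 0.277469 = 3.6040
Σp_4ᵢ² = 0.0045² + 0.6063² + 0.0045² + 0.0045² + 0.3756² + 0.0045² = 0.000020 + 0.367600 + 0.000020 + 0.000020 + 0.141075 + 0.000020 = 0.508755
B_4 = 1 / 0.508755 = 1.9656
Highest B → broadest niche (most generalist): species 3 (B = 4.52).

species 3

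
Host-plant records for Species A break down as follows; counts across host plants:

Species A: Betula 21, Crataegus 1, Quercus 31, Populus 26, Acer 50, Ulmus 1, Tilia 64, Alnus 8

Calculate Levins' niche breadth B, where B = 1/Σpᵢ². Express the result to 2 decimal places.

Proportions for Species A (n=202): 21/202=0.1040, 1/202=0.0050, 31/202=0.1535, 26/202=0.1287, 50/202=0.2475, 1/202=0.0050, 64/202=0.3168, 8/202=0.0396
Σpᵢ² = 0.1040² + 0.0050² + 0.1535² + 0.1287² + 0.2475² + 0.0050² + 0.3168² + 0.0396² = 0.010816 + 0.000025 + 0.023562 + 0.016564 + 0.061256 + 0.000025 + 0.100362 + 0.001568 = 0.214178
B = 1 / 0.214178 = 4.6690

4.67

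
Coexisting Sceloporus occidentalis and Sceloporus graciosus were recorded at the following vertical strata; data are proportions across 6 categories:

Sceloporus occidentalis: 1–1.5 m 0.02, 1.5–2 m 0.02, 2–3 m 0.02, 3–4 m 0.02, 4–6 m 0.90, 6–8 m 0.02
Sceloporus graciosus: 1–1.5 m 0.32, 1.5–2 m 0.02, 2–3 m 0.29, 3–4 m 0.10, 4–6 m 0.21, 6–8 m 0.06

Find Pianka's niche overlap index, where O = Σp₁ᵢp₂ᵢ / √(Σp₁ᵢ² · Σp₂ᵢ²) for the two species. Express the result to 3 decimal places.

0.460

Σ p₁ᵢp₂ᵢ = 0.0064 + 0.0004 + 0.0058 + 0.0020 + 0.1890 + 0.0012 = 0.2048
Σp_1ᵢ² = 0.02² + 0.02² + 0.02² + 0.02² + 0.90² + 0.02² = 0.0004 + 0.0004 + 0.0004 + 0.0004 + 0.8100 + 0.0004 = 0.8120
Σp_2ᵢ² = 0.32² + 0.02² + 0.29² + 0.10² + 0.21² + 0.06² = 0.1024 + 0.0004 + 0.0841 + 0.0100 + 0.0441 + 0.0036 = 0.2446
O = 0.2048 / √(0.8120 × 0.2446) = 0.2048 / 0.445663 = 0.45954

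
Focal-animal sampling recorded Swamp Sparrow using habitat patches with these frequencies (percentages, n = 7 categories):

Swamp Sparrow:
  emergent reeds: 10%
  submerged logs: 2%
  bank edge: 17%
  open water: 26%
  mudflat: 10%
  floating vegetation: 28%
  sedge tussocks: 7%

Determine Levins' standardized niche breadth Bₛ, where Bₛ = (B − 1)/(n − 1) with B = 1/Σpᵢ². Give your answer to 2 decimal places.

0.67

Convert percentages to proportions (divide by 100).
Σpᵢ² = 0.10² + 0.02² + 0.17² + 0.26² + 0.10² + 0.28² + 0.07² = 0.0100 + 0.0004 + 0.0289 + 0.0676 + 0.0100 + 0.0784 + 0.0049 = 0.2002
B = 1 / 0.2002 = 4.9950
Bₛ = (B − 1)/(n − 1) = (4.9950 − 1)/(7 − 1) = 3.9950/6 = 0.6658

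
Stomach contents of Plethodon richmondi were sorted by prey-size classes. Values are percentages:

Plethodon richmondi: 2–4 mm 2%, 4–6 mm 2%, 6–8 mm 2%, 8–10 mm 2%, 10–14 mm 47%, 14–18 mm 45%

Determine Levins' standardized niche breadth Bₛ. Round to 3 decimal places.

Convert percentages to proportions (divide by 100).
Σpᵢ² = 0.02² + 0.02² + 0.02² + 0.02² + 0.47² + 0.45² = 0.0004 + 0.0004 + 0.0004 + 0.0004 + 0.2209 + 0.2025 = 0.4250
B = 1 / 0.4250 = 2.35294
Bₛ = (B − 1)/(n − 1) = (2.35294 − 1)/(6 − 1) = 1.35294/5 = 0.27059

0.271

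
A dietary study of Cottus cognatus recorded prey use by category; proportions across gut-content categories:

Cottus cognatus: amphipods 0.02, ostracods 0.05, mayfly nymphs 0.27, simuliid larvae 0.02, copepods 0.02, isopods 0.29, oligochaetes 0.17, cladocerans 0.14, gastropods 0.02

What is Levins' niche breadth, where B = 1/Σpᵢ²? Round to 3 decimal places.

4.771

Σpᵢ² = 0.02² + 0.05² + 0.27² + 0.02² + 0.02² + 0.29² + 0.17² + 0.14² + 0.02² = 0.0004 + 0.0025 + 0.0729 + 0.0004 + 0.0004 + 0.0841 + 0.0289 + 0.0196 + 0.0004 = 0.2096
B = 1 / 0.2096 = 4.77099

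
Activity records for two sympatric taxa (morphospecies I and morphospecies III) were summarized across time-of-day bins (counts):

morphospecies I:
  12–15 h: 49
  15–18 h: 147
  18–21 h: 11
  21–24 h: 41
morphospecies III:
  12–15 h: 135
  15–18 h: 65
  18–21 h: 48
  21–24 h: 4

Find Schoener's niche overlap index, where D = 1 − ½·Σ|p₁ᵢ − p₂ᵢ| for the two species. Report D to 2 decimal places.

Proportions for morphospecies I (n=248): 49/248=0.1976, 147/248=0.5927, 11/248=0.0444, 41/248=0.1653
Proportions for morphospecies III (n=252): 135/252=0.5357, 65/252=0.2579, 48/252=0.1905, 4/252=0.0159
Σ|p₁ᵢ − p₂ᵢ| = 0.3381 + 0.3348 + 0.1461 + 0.1494 = 0.9684
D = 1 − ½ × 0.9684 = 1 − 0.48420 = 0.51580

0.52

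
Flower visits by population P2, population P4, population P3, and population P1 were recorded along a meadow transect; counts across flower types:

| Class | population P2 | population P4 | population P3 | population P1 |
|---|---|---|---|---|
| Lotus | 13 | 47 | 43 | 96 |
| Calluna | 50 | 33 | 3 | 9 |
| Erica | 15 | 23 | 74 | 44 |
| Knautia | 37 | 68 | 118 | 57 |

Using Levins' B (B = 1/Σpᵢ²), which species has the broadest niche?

Proportions for population P2 (n=115): 13/115=0.1130, 50/115=0.4348, 15/115=0.1304, 37/115=0.3217
Proportions for population P4 (n=171): 47/171=0.2749, 33/171=0.1930, 23/171=0.1345, 68/171=0.3977
Proportions for population P3 (n=238): 43/238=0.1807, 3/238=0.0126, 74/238=0.3109, 118/238=0.4958
Proportions for population P1 (n=206): 96/206=0.4660, 9/206=0.0437, 44/206=0.2136, 57/206=0.2767
Σp_P2ᵢ² = 0.1130² + 0.4348² + 0.1304² + 0.3217² = 0.012769 + 0.189051 + 0.017004 + 0.103491 = 0.322315
B_P2 = 1 / 0.322315 = 3.1026
Σp_P4ᵢ² = 0.2749² + 0.1930² + 0.1345² + 0.3977² = 0.075570 + 0.037249 + 0.018090 + 0.158165 = 0.289074
B_P4 = 1 / 0.289074 = 3.4593
Σp_P3ᵢ² = 0.1807² + 0.0126² + 0.3109² + 0.4958² = 0.032652 + 0.000159 + 0.096659 + 0.245818 = 0.375288
B_P3 = 1 / 0.375288 = 2.6646
Σp_P1ᵢ² = 0.4660² + 0.0437² + 0.2136² + 0.2767² = 0.217156 + 0.001910 + 0.045625 + 0.076563 = 0.341254
B_P1 = 1 / 0.341254 = 2.9304
Highest B → broadest niche (most generalist): population P4 (B = 3.46).

population P4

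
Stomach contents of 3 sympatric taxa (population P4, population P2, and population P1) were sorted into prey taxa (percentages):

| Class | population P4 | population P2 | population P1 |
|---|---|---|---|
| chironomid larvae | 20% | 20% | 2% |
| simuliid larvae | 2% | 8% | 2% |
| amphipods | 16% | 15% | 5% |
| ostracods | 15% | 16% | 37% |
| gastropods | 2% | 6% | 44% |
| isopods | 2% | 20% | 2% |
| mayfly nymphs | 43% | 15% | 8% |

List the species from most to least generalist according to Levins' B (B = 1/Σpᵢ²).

Convert percentages to proportions (divide by 100).
Σp_P4ᵢ² = 0.20² + 0.02² + 0.16² + 0.15² + 0.02² + 0.02² + 0.43² = 0.0400 + 0.0004 + 0.0256 + 0.0225 + 0.0004 + 0.0004 + 0.1849 = 0.2742
B_P4 = 1 / 0.2742 = 3.6470
Σp_P2ᵢ² = 0.20² + 0.08² + 0.15² + 0.16² + 0.06² + 0.20² + 0.15² = 0.0400 + 0.0064 + 0.0225 + 0.0256 + 0.0036 + 0.0400 + 0.0225 = 0.1606
B_P2 = 1 / 0.1606 = 6.2267
Σp_P1ᵢ² = 0.02² + 0.02² + 0.05² + 0.37² + 0.44² + 0.02² + 0.08² = 0.0004 + 0.0004 + 0.0025 + 0.1369 + 0.1936 + 0.0004 + 0.0064 = 0.3406
B_P1 = 1 / 0.3406 = 2.9360
Ranking by B (broadest → narrowest): population P2 (6.23) > population P4 (3.65) > population P1 (2.94)

population P2 > population P4 > population P1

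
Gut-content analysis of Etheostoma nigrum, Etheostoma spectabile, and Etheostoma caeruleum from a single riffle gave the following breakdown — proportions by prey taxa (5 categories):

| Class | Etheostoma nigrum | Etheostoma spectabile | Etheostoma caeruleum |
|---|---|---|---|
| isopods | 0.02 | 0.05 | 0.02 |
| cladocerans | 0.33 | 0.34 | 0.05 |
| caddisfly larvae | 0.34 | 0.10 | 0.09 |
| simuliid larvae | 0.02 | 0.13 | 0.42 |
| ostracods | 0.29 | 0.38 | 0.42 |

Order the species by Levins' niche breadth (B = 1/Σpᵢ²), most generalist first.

Etheostoma spectabile > Etheostoma nigrum > Etheostoma caeruleum

Σp_nigrᵢ² = 0.02² + 0.33² + 0.34² + 0.02² + 0.29² = 0.0004 + 0.1089 + 0.1156 + 0.0004 + 0.0841 = 0.3094
B_nigr = 1 / 0.3094 = 3.2321
Σp_specᵢ² = 0.05² + 0.34² + 0.10² + 0.13² + 0.38² = 0.0025 + 0.1156 + 0.0100 + 0.0169 + 0.1444 = 0.2894
B_spec = 1 / 0.2894 = 3.4554
Σp_caerᵢ² = 0.02² + 0.05² + 0.09² + 0.42² + 0.42² = 0.0004 + 0.0025 + 0.0081 + 0.1764 + 0.1764 = 0.3638
B_caer = 1 / 0.3638 = 2.7488
Ranking by B (broadest → narrowest): Etheostoma spectabile (3.46) > Etheostoma nigrum (3.23) > Etheostoma caeruleum (2.75)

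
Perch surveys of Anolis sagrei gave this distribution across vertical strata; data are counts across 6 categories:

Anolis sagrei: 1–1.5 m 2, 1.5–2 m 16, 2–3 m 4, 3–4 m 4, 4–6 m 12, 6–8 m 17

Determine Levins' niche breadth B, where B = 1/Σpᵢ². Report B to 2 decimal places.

Proportions for Anolis sagrei (n=55): 2/55=0.0364, 16/55=0.2909, 4/55=0.0727, 4/55=0.0727, 12/55=0.2182, 17/55=0.3091
Σpᵢ² = 0.0364² + 0.2909² + 0.0727² + 0.0727² + 0.2182² + 0.3091² = 0.001325 + 0.084623 + 0.005285 + 0.005285 + 0.047611 + 0.095543 = 0.239672
B = 1 / 0.239672 = 4.1724

4.17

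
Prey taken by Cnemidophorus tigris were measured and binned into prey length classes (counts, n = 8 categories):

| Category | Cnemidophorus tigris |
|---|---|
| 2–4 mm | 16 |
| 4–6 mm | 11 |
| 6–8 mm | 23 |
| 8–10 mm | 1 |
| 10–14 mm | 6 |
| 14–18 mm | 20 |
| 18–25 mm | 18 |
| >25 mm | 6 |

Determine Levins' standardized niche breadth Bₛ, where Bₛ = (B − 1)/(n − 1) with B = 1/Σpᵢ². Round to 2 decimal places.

0.71

Proportions for Cnemidophorus tigris (n=101): 16/101=0.1584, 11/101=0.1089, 23/101=0.2277, 1/101=0.0099, 6/101=0.0594, 20/101=0.1980, 18/101=0.1782, 6/101=0.0594
Σpᵢ² = 0.1584² + 0.1089² + 0.2277² + 0.0099² + 0.0594² + 0.1980² + 0.1782² + 0.0594² = 0.025091 + 0.011859 + 0.051847 + 0.000098 + 0.003528 + 0.039204 + 0.031755 + 0.003528 = 0.166910
B = 1 / 0.166910 = 5.9913
Bₛ = (B − 1)/(n − 1) = (5.9913 − 1)/(8 − 1) = 4.9913/7 = 0.7130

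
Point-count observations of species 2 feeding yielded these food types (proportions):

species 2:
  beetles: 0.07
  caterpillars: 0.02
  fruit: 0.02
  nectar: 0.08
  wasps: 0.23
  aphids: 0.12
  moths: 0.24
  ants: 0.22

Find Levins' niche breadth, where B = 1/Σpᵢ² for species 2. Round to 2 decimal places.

Σpᵢ² = 0.07² + 0.02² + 0.02² + 0.08² + 0.23² + 0.12² + 0.24² + 0.22² = 0.0049 + 0.0004 + 0.0004 + 0.0064 + 0.0529 + 0.0144 + 0.0576 + 0.0484 = 0.1854
B = 1 / 0.1854 = 5.3937

5.39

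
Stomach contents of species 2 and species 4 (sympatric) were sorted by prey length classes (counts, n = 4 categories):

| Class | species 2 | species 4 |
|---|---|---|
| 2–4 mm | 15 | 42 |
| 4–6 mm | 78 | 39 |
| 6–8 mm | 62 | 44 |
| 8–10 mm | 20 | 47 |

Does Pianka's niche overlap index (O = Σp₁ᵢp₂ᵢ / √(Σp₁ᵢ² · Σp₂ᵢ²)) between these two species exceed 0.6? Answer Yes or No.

Proportions for species 2 (n=175): 15/175=0.0857, 78/175=0.4457, 62/175=0.3543, 20/175=0.1143
Proportions for species 4 (n=172): 42/172=0.2442, 39/172=0.2267, 44/172=0.2558, 47/172=0.2733
Σ p₁ᵢp₂ᵢ = 0.020928 + 0.101040 + 0.090630 + 0.031238 = 0.243836
Σp_1ᵢ² = 0.0857² + 0.4457² + 0.3543² + 0.1143² = 0.007344 + 0.198648 + 0.125528 + 0.013064 = 0.344584
Σp_2ᵢ² = 0.2442² + 0.2267² + 0.2558² + 0.2733² = 0.059634 + 0.051393 + 0.065434 + 0.074693 = 0.251154
O = 0.243836 / √(0.344584 × 0.251154) = 0.243836 / 0.2941830 = 0.8289
O = 0.8289 > 0.6 → Yes.

Yes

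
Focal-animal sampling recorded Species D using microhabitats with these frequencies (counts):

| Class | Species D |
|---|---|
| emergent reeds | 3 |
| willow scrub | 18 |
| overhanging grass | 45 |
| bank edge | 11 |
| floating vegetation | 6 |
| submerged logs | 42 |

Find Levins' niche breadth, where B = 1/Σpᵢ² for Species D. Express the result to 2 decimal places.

Proportions for Species D (n=125): 3/125=0.0240, 18/125=0.1440, 45/125=0.3600, 11/125=0.0880, 6/125=0.0480, 42/125=0.3360
Σpᵢ² = 0.0240² + 0.1440² + 0.3600² + 0.0880² + 0.0480² + 0.3360² = 0.000576 + 0.020736 + 0.129600 + 0.007744 + 0.002304 + 0.112896 = 0.273856
B = 1 / 0.273856 = 3.6516

3.65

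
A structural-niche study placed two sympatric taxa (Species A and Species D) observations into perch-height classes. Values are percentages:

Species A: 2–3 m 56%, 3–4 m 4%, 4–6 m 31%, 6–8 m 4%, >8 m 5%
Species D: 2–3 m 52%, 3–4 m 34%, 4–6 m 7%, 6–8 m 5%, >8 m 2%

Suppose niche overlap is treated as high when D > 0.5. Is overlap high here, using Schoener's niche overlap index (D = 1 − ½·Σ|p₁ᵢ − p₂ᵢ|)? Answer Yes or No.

Convert percentages to proportions (divide by 100).
Σ|p₁ᵢ − p₂ᵢ| = 0.04 + 0.30 + 0.24 + 0.01 + 0.03 = 0.62
D = 1 − ½ × 0.62 = 1 − 0.310 = 0.6900
D = 0.6900 > 0.5 → Yes.

Yes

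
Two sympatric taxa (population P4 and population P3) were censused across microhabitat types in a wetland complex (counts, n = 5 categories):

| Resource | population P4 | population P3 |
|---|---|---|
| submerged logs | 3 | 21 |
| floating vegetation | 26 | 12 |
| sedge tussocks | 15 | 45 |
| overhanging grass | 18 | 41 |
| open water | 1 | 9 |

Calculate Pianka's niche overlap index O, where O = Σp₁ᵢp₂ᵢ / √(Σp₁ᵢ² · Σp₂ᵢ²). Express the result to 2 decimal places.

Proportions for population P4 (n=63): 3/63=0.0476, 26/63=0.4127, 15/63=0.2381, 18/63=0.2857, 1/63=0.0159
Proportions for population P3 (n=128): 21/128=0.1641, 12/128=0.0938, 45/128=0.3516, 41/128=0.3203, 9/128=0.0703
Σ p₁ᵢp₂ᵢ = 0.007811 + 0.038711 + 0.083716 + 0.091510 + 0.001118 = 0.222866
Σp_1ᵢ² = 0.0476² + 0.4127² + 0.2381² + 0.2857² + 0.0159² = 0.002266 + 0.170321 + 0.056692 + 0.081624 + 0.000253 = 0.311156
Σp_2ᵢ² = 0.1641² + 0.0938² + 0.3516² + 0.3203² + 0.0703² = 0.026929 + 0.008798 + 0.123623 + 0.102592 + 0.004942 = 0.266884
O = 0.222866 / √(0.311156 × 0.266884) = 0.222866 / 0.2881711 = 0.7734

0.77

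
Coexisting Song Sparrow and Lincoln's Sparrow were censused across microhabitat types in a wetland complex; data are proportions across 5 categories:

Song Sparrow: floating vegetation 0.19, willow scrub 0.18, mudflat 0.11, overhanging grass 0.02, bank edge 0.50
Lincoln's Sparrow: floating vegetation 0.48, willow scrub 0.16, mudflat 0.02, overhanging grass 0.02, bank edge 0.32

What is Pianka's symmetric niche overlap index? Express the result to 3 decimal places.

0.820

Σ p₁ᵢp₂ᵢ = 0.0912 + 0.0288 + 0.0022 + 0.0004 + 0.1600 = 0.2826
Σp_1ᵢ² = 0.19² + 0.18² + 0.11² + 0.02² + 0.50² = 0.0361 + 0.0324 + 0.0121 + 0.0004 + 0.2500 = 0.3310
Σp_2ᵢ² = 0.48² + 0.16² + 0.02² + 0.02² + 0.32² = 0.2304 + 0.0256 + 0.0004 + 0.0004 + 0.1024 = 0.3592
O = 0.2826 / √(0.3310 × 0.3592) = 0.2826 / 0.344812 = 0.81958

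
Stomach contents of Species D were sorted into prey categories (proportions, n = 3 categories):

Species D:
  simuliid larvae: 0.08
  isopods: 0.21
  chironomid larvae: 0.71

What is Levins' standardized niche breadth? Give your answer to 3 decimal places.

0.402

Σpᵢ² = 0.08² + 0.21² + 0.71² = 0.0064 + 0.0441 + 0.5041 = 0.5546
B = 1 / 0.5546 = 1.80310
Bₛ = (B − 1)/(n − 1) = (1.80310 − 1)/(3 − 1) = 0.80310/2 = 0.40155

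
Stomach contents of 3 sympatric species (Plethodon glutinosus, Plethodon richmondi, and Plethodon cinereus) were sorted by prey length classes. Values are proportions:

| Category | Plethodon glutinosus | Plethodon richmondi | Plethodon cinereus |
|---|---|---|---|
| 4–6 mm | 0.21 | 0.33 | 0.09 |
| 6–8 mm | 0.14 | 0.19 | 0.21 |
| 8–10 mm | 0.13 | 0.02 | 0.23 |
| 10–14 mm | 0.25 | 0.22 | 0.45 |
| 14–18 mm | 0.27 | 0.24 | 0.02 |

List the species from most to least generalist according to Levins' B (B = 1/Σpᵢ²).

Plethodon glutinosus > Plethodon richmondi > Plethodon cinereus

Σp_glutᵢ² = 0.21² + 0.14² + 0.13² + 0.25² + 0.27² = 0.0441 + 0.0196 + 0.0169 + 0.0625 + 0.0729 = 0.2160
B_glut = 1 / 0.2160 = 4.6296
Σp_richᵢ² = 0.33² + 0.19² + 0.02² + 0.22² + 0.24² = 0.1089 + 0.0361 + 0.0004 + 0.0484 + 0.0576 = 0.2514
B_rich = 1 / 0.2514 = 3.9777
Σp_cineᵢ² = 0.09² + 0.21² + 0.23² + 0.45² + 0.02² = 0.0081 + 0.0441 + 0.0529 + 0.2025 + 0.0004 = 0.3080
B_cine = 1 / 0.3080 = 3.2468
Ranking by B (broadest → narrowest): Plethodon glutinosus (4.63) > Plethodon richmondi (3.98) > Plethodon cinereus (3.25)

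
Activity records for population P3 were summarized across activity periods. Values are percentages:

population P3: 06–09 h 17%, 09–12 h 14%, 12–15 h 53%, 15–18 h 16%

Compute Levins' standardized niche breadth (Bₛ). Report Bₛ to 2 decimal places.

0.61

Convert percentages to proportions (divide by 100).
Σpᵢ² = 0.17² + 0.14² + 0.53² + 0.16² = 0.0289 + 0.0196 + 0.2809 + 0.0256 = 0.3550
B = 1 / 0.3550 = 2.8169
Bₛ = (B − 1)/(n − 1) = (2.8169 − 1)/(4 − 1) = 1.8169/3 = 0.6056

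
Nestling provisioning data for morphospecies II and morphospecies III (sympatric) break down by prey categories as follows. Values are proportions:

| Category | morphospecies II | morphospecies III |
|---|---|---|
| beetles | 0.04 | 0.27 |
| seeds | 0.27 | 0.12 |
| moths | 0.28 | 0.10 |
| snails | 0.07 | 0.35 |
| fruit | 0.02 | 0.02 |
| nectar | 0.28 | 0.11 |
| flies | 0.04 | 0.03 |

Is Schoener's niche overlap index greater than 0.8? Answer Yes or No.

No

Σ|p₁ᵢ − p₂ᵢ| = 0.23 + 0.15 + 0.18 + 0.28 + 0.00 + 0.17 + 0.01 = 1.02
D = 1 − ½ × 1.02 = 1 − 0.510 = 0.4900
D = 0.4900 < 0.8 → No.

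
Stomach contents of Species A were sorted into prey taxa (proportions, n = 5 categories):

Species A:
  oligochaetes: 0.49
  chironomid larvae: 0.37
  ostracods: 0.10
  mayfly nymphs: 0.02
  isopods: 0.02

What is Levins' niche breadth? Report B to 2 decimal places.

2.58

Σpᵢ² = 0.49² + 0.37² + 0.10² + 0.02² + 0.02² = 0.2401 + 0.1369 + 0.0100 + 0.0004 + 0.0004 = 0.3878
B = 1 / 0.3878 = 2.5786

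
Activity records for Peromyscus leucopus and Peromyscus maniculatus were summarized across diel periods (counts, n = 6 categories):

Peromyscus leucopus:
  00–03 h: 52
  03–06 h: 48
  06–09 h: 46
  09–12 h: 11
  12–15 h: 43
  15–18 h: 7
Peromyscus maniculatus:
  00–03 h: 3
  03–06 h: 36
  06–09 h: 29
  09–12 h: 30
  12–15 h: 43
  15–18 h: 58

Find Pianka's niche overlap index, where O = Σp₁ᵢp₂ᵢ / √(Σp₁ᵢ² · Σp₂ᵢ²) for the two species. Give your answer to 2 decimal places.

Proportions for Peromyscus leucopus (n=207): 52/207=0.2512, 48/207=0.2319, 46/207=0.2222, 11/207=0.0531, 43/207=0.2077, 7/207=0.0338
Proportions for Peromyscus maniculatus (n=199): 3/199=0.0151, 36/199=0.1809, 29/199=0.1457, 30/199=0.1508, 43/199=0.2161, 58/199=0.2915
Σ p₁ᵢp₂ᵢ = 0.003793 + 0.041951 + 0.032375 + 0.008007 + 0.044884 + 0.009853 = 0.140863
Σp_1ᵢ² = 0.2512² + 0.2319² + 0.2222² + 0.0531² + 0.2077² + 0.0338² = 0.063101 + 0.053778 + 0.049373 + 0.002820 + 0.043139 + 0.001142 = 0.213353
Σp_2ᵢ² = 0.0151² + 0.1809² + 0.1457² + 0.1508² + 0.2161² + 0.2915² = 0.000228 + 0.032725 + 0.021228 + 0.022741 + 0.046699 + 0.084972 = 0.208593
O = 0.140863 / √(0.213353 × 0.208593) = 0.140863 / 0.2109596 = 0.6677

0.67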